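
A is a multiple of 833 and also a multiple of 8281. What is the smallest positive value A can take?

833 = 7² · 17; 8281 = 7² · 13²
max exponents: 7² · 13² · 17 = 140777

140777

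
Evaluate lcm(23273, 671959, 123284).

180302726716

23273 = 17 · 37²; 671959 = 17 · 29² · 47; 123284 = 2² · 7² · 17 · 37
lcm takes max exponent of each prime: 2² · 7² · 17 · 29² · 37² · 47 = 180302726716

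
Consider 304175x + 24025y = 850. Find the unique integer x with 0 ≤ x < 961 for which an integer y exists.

955

Euclid: 304175 = 12·24025 + 15875; 24025 = 1·15875 + 8150; 15875 = 1·8150 + 7725; 8150 = 1·7725 + 425; 7725 = 18·425 + 75; 425 = 5·75 + 50; 75 = 1·50 + 25; 50 = 2·25 + 0 → gcd = 25; 850 = 25·34.
Back-substitution yields 304175·(339) + 24025·(-4292) = 25, so one solution is x = 339·34 = 11526, y = -4292·34 = -145928.
Solutions in x differ by 24025/25 = 961; the one in [0, 961) is 11526 mod 961 = 955.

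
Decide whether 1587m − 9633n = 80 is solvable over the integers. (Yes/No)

No

By Bézout, 1587m − 9633n = 80 has integer solutions iff gcd(1587, 9633) | 80.
Euclid: 9633 = 6·1587 + 111; 1587 = 14·111 + 33; 111 = 3·33 + 12; 33 = 2·12 + 9; 12 = 1·9 + 3; 9 = 3·3 + 0. gcd = 3; 80 mod 3 = 2. No.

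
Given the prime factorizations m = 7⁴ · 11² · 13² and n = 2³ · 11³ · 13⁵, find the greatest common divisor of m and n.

20449

min exponent per shared prime: 11² · 13² = 20449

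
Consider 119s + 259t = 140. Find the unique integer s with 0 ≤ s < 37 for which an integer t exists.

36

gcd(119, 259) = 7 (Euclid: 259 = 2·119 + 21; 119 = 5·21 + 14; 21 = 1·14 + 7; 14 = 2·7 + 0), and 7 | 140.
Extended Euclid: 119·(-13) + 259·(6) = 7. Scale by 20: s₀ = -260.
General solution s = s₀ + 37k; reducing mod 37 gives s = 36 (and t = -16).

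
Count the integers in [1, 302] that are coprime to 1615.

216

Prime factors of 1615: 5, 17, 19. Count integers ≤ 302 divisible by none of them.
By inclusion–exclusion: 302 − ⌊302/5⌋ − ⌊302/17⌋ − ⌊302/19⌋ + ⌊302/85⌋ + ⌊302/95⌋ + ⌊302/323⌋ − ⌊302/1615⌋ = 216.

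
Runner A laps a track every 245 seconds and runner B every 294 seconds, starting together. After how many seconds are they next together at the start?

1470

gcd first: 294 = 1·245 + 49; 245 = 5·49 + 0 → gcd = 49
lcm = 245·294/gcd = 72030/49 = 1470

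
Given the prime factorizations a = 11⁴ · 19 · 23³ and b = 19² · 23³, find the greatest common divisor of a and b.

min exponent per shared prime: 19 · 23³ = 231173

231173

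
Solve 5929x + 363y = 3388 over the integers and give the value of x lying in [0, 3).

gcd(5929, 363) = 121 (Euclid: 5929 = 16·363 + 121; 363 = 3·121 + 0), and 121 | 3388.
Extended Euclid: 5929·(1) + 363·(-16) = 121. Scale by 28: x₀ = 28.
General solution x = x₀ + 3t; reducing mod 3 gives x = 1 (and y = -7).

1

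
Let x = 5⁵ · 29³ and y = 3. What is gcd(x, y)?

min exponent per shared prime: (none) = 1

1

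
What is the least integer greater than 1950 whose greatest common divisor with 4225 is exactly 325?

2275

gcd(m, 4225) = 325 forces 325 | m; write m = 325s. Then gcd(325s, 325·13) = 325·gcd(s, 13), so need gcd(s, 13) = 1.
325s > 1950 gives s ≥ 7. The least s ≥ 7 coprime to 13 is 7, so m = 325·7 = 2275.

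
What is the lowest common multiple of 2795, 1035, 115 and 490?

2795 = 5 · 13 · 43; 1035 = 3² · 5 · 23; 115 = 5 · 23; 490 = 2 · 5 · 7²
lcm takes max exponent of each prime: 2 · 3² · 5 · 7² · 13 · 23 · 43 = 56699370

56699370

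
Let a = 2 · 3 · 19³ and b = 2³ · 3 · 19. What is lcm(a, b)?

164616

max exponent per prime: 2³ · 3 · 19³ = 164616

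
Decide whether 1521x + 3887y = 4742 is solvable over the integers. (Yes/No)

By Bézout, 1521x + 3887y = 4742 has integer solutions iff gcd(1521, 3887) | 4742.
Euclid: 3887 = 2·1521 + 845; 1521 = 1·845 + 676; 845 = 1·676 + 169; 676 = 4·169 + 0. gcd = 169; 4742 mod 169 = 10. No.

No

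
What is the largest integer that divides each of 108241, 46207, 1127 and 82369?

108241 = 7² · 47²; 46207 = 7² · 23 · 41; 1127 = 7² · 23; 82369 = 7² · 41²
gcd takes min exponent of each prime: 7² = 49

49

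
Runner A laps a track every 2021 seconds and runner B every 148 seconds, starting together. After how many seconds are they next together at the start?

2021 = 43 · 47; 148 = 2² · 37
max exponents: 2² · 37 · 43 · 47 = 299108

299108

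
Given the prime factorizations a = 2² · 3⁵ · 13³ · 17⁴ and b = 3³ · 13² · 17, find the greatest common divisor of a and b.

min exponent per shared prime: 3³ · 13² · 17 = 77571

77571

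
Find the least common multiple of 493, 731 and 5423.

233189

493 = 17 · 29; 731 = 17 · 43; 5423 = 11 · 17 · 29
lcm takes max exponent of each prime: 11 · 17 · 29 · 43 = 233189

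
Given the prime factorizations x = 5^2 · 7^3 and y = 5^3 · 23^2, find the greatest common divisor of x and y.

min exponent per shared prime: 5^2 = 25

25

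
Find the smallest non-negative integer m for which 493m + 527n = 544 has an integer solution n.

15

Euclid: 527 = 1·493 + 34; 493 = 14·34 + 17; 34 = 2·17 + 0 → gcd = 17; 544 = 17·32.
Back-substitution yields 493·(15) + 527·(-14) = 17, so one solution is m = 15·32 = 480, n = -14·32 = -448.
Solutions in m differ by 527/17 = 31; the one in [0, 31) is 480 mod 31 = 15.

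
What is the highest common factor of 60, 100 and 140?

gcd(60, 100): 100 = 1·60 + 40; 60 = 1·40 + 20; 40 = 2·20 + 0 → 20
gcd(20, 140): 140 = 7·20 + 0 → 20

20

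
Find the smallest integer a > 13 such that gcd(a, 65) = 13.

65 = 13·5. Any a with gcd(a, 65) = 13 is a multiple of 13, say 13s, with s coprime to 5.
Need s > 13/13, so s ≥ 2. First s ≥ 2 with gcd(s, 5) = 1 is s = 2. Thus a = 13·2 = 26.

26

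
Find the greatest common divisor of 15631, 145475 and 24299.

11

15631 = 7² · 11 · 29; 145475 = 5² · 11 · 23²; 24299 = 11 · 47²
gcd takes min exponent of each prime: 11 = 11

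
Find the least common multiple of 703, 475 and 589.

lcm(703, 475) = 703·475/gcd = 333925/19 = 17575
lcm(17575, 589) = 17575·589/gcd = 10351675/19 = 544825

544825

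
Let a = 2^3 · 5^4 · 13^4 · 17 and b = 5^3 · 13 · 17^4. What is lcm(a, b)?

11927216405000

max exponent per prime: 2^3 · 5^4 · 13^4 · 17^4 = 11927216405000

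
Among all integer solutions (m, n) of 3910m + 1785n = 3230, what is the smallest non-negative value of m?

20

Reduce mod 1785: 3910m ≡ 3230 (mod 1785). With g = gcd(3910, 1785) = 85 dividing 3230, divide through: 46m ≡ 38 (mod 21).
Since gcd(46, 21) = 1, m ≡ 38·(46)⁻¹ ≡ 20 (mod 21). Smallest non-negative: 20.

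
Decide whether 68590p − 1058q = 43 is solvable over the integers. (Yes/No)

gcd(68590, 1058): 68590 = 64·1058 + 878; 1058 = 1·878 + 180; 878 = 4·180 + 158; 180 = 1·158 + 22; 158 = 7·22 + 4; 22 = 5·4 + 2; 4 = 2·2 + 0 → 2
2 does not divide 43, so a solution does not exist.

No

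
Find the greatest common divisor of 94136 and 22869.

94136 = 2³ · 7 · 41²
22869 = 3³ · 7 · 11²
Common: 7 = 7

7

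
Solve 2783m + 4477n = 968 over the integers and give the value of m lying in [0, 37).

gcd(2783, 4477) = 121 (Euclid: 4477 = 1·2783 + 1694; 2783 = 1·1694 + 1089; 1694 = 1·1089 + 605; 1089 = 1·605 + 484; 605 = 1·484 + 121; 484 = 4·121 + 0), and 121 | 968.
Extended Euclid: 2783·(-8) + 4477·(5) = 121. Scale by 8: m₀ = -64.
General solution m = m₀ + 37t; reducing mod 37 gives m = 10 (and n = -6).

10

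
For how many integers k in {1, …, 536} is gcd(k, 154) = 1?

Prime factors of 154: 2, 7, 11. Count integers ≤ 536 divisible by none of them.
By inclusion–exclusion: 536 − ⌊536/2⌋ − ⌊536/7⌋ − ⌊536/11⌋ + ⌊536/14⌋ + ⌊536/22⌋ + ⌊536/77⌋ − ⌊536/154⌋ = 209.

209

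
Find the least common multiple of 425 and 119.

2975

gcd first: 425 = 3·119 + 68; 119 = 1·68 + 51; 68 = 1·51 + 17; 51 = 3·17 + 0 → gcd = 17
lcm = 425·119/gcd = 50575/17 = 2975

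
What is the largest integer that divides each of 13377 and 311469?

Euclid: 311469 = 23·13377 + 3798; 13377 = 3·3798 + 1983; 3798 = 1·1983 + 1815; 1983 = 1·1815 + 168; 1815 = 10·168 + 135; 168 = 1·135 + 33; 135 = 4·33 + 3; 33 = 11·3 + 0. Last nonzero remainder: 3.

3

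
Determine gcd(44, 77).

44 = 2² · 11
77 = 7 · 11
Common: 11 = 11

11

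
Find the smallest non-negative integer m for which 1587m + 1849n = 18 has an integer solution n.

748

Euclid: 1849 = 1·1587 + 262; 1587 = 6·262 + 15; 262 = 17·15 + 7; 15 = 2·7 + 1; 7 = 7·1 + 0 → gcd = 1; 18 = 1·18.
Back-substitution yields 1587·(247) + 1849·(-212) = 1, so one solution is m = 247·18 = 4446, n = -212·18 = -3816.
Solutions in m differ by 1849/1 = 1849; the one in [0, 1849) is 4446 mod 1849 = 748.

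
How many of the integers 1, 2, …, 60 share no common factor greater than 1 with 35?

35 = 5·7. Inclusion–exclusion on these primes:
60 − ⌊60/5⌋ − ⌊60/7⌋ + ⌊60/35⌋ = 41

41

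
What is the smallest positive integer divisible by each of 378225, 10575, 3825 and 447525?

378225 = 3² · 5² · 41²; 10575 = 3² · 5² · 47; 3825 = 3² · 5² · 17; 447525 = 3⁴ · 5² · 13 · 17
lcm takes max exponent of each prime: 3⁴ · 5² · 13 · 17 · 41² · 47 = 35357607675

35357607675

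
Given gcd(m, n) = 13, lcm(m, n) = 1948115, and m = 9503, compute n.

m·n = gcd·lcm = 13·1948115 = 25325495, so n = 25325495/9503 = 2665.

2665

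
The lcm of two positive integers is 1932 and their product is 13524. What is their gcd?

7

From gcd × lcm = mn: gcd = 13524 / 1932 = 7.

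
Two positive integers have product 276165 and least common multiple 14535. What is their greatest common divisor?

From gcd × lcm = pq: gcd = 276165 / 14535 = 19.

19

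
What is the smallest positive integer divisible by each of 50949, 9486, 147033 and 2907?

1860555582

50949 = 3⁴ · 17 · 37; 9486 = 2 · 3² · 17 · 31; 147033 = 3² · 17 · 31²; 2907 = 3² · 17 · 19
lcm takes max exponent of each prime: 2 · 3⁴ · 17 · 19 · 31² · 37 = 1860555582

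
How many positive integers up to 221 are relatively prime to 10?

89

Prime factors of 10: 2, 5. Count integers ≤ 221 divisible by none of them.
By inclusion–exclusion: 221 − ⌊221/2⌋ − ⌊221/5⌋ + ⌊221/10⌋ = 89.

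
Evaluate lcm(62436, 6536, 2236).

62436 = 2² · 3 · 11² · 43; 6536 = 2³ · 19 · 43; 2236 = 2² · 13 · 43
lcm takes max exponent of each prime: 2³ · 3 · 11² · 13 · 19 · 43 = 30843384

30843384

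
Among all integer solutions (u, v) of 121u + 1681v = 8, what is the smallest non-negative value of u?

1431

gcd(121, 1681) = 1 (Euclid: 1681 = 13·121 + 108; 121 = 1·108 + 13; 108 = 8·13 + 4; 13 = 3·4 + 1; 4 = 4·1 + 0), and 1 | 8.
Extended Euclid: 121·(389) + 1681·(-28) = 1. Scale by 8: u₀ = 3112.
General solution u = u₀ + 1681t; reducing mod 1681 gives u = 1431 (and v = -103).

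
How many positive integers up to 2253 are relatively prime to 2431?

1781

2431 = 11·13·17. Inclusion–exclusion on these primes:
2253 − ⌊2253/11⌋ − ⌊2253/13⌋ − ⌊2253/17⌋ + ⌊2253/143⌋ + ⌊2253/187⌋ + ⌊2253/221⌋ − ⌊2253/2431⌋ = 1781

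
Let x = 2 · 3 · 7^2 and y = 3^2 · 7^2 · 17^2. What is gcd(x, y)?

147

min exponent per shared prime: 3 · 7^2 = 147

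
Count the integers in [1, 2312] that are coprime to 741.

Prime factors of 741: 3, 13, 19. Count integers ≤ 2312 divisible by none of them.
By inclusion–exclusion: 2312 − ⌊2312/3⌋ − ⌊2312/13⌋ − ⌊2312/19⌋ + ⌊2312/39⌋ + ⌊2312/57⌋ + ⌊2312/247⌋ − ⌊2312/741⌋ = 1349.

1349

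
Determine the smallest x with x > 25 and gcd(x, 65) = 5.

gcd(x, 65) = 5 forces 5 | x; write x = 5s. Then gcd(5s, 5·13) = 5·gcd(s, 13), so need gcd(s, 13) = 1.
5s > 25 gives s ≥ 6. The least s ≥ 6 coprime to 13 is 6, so x = 5·6 = 30.

30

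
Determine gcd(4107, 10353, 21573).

gcd(4107, 10353): 10353 = 2·4107 + 2139; 4107 = 1·2139 + 1968; 2139 = 1·1968 + 171; 1968 = 11·171 + 87; 171 = 1·87 + 84; 87 = 1·84 + 3; 84 = 28·3 + 0 → 3
gcd(3, 21573): 21573 = 7191·3 + 0 → 3

3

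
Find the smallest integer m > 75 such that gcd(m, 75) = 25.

100

75 = 25·3. Any m with gcd(m, 75) = 25 is a multiple of 25, say 25s, with s coprime to 3.
Need s > 75/25, so s ≥ 4. First s ≥ 4 with gcd(s, 3) = 1 is s = 4. Thus m = 25·4 = 100.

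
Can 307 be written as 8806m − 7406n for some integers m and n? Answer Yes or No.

By Bézout, 8806m − 7406n = 307 has integer solutions iff gcd(8806, 7406) | 307.
Euclid: 8806 = 1·7406 + 1400; 7406 = 5·1400 + 406; 1400 = 3·406 + 182; 406 = 2·182 + 42; 182 = 4·42 + 14; 42 = 3·14 + 0. gcd = 14; 307 mod 14 = 13. No.

No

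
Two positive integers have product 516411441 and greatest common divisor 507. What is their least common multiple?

For any two positive integers, gcd × lcm equals their product. Hence lcm = 516411441 / 507 = 1018563.

1018563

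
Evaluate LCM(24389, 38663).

gcd first: 38663 = 1·24389 + 14274; 24389 = 1·14274 + 10115; 14274 = 1·10115 + 4159; 10115 = 2·4159 + 1797; 4159 = 2·1797 + 565; 1797 = 3·565 + 102; 565 = 5·102 + 55; 102 = 1·55 + 47; 55 = 1·47 + 8; 47 = 5·8 + 7; 8 = 1·7 + 1; 7 = 7·1 + 0 → gcd = 1
lcm = 24389·38663/gcd = 942951907/1 = 942951907

942951907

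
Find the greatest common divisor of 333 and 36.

333 = 3² · 37
36 = 2² · 3²
Common: 3² = 9

9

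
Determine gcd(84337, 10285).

2057

84337 = 11² · 17 · 41
10285 = 5 · 11² · 17
Common: 11² · 17 = 2057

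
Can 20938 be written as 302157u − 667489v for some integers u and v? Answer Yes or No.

gcd(302157, 667489): 667489 = 2·302157 + 63175; 302157 = 4·63175 + 49457; 63175 = 1·49457 + 13718; 49457 = 3·13718 + 8303; 13718 = 1·8303 + 5415; 8303 = 1·5415 + 2888; 5415 = 1·2888 + 2527; 2888 = 1·2527 + 361; 2527 = 7·361 + 0 → 361
361 divides 20938, so a solution exists.

Yes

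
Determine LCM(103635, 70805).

103635 = 3² · 5 · 7² · 47; 70805 = 5 · 7² · 17²
max exponents: 3² · 5 · 7² · 17² · 47 = 29950515

29950515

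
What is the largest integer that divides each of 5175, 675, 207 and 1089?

gcd(5175, 675): 5175 = 7·675 + 450; 675 = 1·450 + 225; 450 = 2·225 + 0 → 225
gcd(225, 207): 225 = 1·207 + 18; 207 = 11·18 + 9; 18 = 2·9 + 0 → 9
gcd(9, 1089): 1089 = 121·9 + 0 → 9

9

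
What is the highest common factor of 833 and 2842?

49

Euclid: 2842 = 3·833 + 343; 833 = 2·343 + 147; 343 = 2·147 + 49; 147 = 3·49 + 0. Last nonzero remainder: 49.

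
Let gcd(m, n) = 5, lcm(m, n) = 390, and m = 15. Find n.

130

Using mn = gcd(m,n)·lcm(m,n) = 5·390 = 1950, we get n = 1950/15 = 130.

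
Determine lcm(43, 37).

gcd first: 43 = 1·37 + 6; 37 = 6·6 + 1; 6 = 6·1 + 0 → gcd = 1
lcm = 43·37/gcd = 1591/1 = 1591

1591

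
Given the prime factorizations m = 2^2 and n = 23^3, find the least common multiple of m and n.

48668

max exponent per prime: 2^2 · 23^3 = 48668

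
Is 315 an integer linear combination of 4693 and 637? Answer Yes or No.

By Bézout, 4693p − 637q = 315 has integer solutions iff gcd(4693, 637) | 315.
Euclid: 4693 = 7·637 + 234; 637 = 2·234 + 169; 234 = 1·169 + 65; 169 = 2·65 + 39; 65 = 1·39 + 26; 39 = 1·26 + 13; 26 = 2·13 + 0. gcd = 13; 315 mod 13 = 3. No.

No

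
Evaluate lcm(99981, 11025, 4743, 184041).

188555070228525

lcm(99981, 11025) = 99981·11025/gcd = 1102290525/63 = 17496675
lcm(17496675, 4743) = 17496675·4743/gcd = 82986729525/9 = 9220747725
lcm(9220747725, 184041) = 9220747725·184041/gcd = 1696995632056725/9 = 188555070228525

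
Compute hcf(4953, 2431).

13

Euclid: 4953 = 2·2431 + 91; 2431 = 26·91 + 65; 91 = 1·65 + 26; 65 = 2·26 + 13; 26 = 2·13 + 0. Last nonzero remainder: 13.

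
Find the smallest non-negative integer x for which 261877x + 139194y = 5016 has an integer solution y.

Euclid: 261877 = 1·139194 + 122683; 139194 = 1·122683 + 16511; 122683 = 7·16511 + 7106; 16511 = 2·7106 + 2299; 7106 = 3·2299 + 209; 2299 = 11·209 + 0 → gcd = 209; 5016 = 209·24.
Back-substitution yields 261877·(59) + 139194·(-111) = 209, so one solution is x = 59·24 = 1416, y = -111·24 = -2664.
Solutions in x differ by 139194/209 = 666; the one in [0, 666) is 1416 mod 666 = 84.

84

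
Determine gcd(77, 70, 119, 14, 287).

7

77 = 7 · 11; 70 = 2 · 5 · 7; 119 = 7 · 17; 14 = 2 · 7; 287 = 7 · 41
gcd takes min exponent of each prime: 7 = 7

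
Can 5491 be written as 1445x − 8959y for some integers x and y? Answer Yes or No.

gcd(1445, 8959): 8959 = 6·1445 + 289; 1445 = 5·289 + 0 → 289
289 divides 5491, so a solution exists.

Yes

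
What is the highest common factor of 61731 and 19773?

61731 = 3² · 19³
19773 = 3² · 13³
Common: 3² = 9

9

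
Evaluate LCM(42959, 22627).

57178429

42959 = 7 · 17 · 19²; 22627 = 11³ · 17
max exponents: 7 · 11³ · 17 · 19² = 57178429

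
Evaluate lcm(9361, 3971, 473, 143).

9361 = 11 · 23 · 37; 3971 = 11 · 19²; 473 = 11 · 43; 143 = 11 · 13
lcm takes max exponent of each prime: 11 · 13 · 19² · 23 · 37 · 43 = 1889040439

1889040439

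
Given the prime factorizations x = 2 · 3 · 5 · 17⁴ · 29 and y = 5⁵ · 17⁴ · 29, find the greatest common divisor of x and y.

12110545

min exponent per shared prime: 5 · 17⁴ · 29 = 12110545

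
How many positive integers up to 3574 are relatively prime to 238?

1442

Prime factors of 238: 2, 7, 17. Count integers ≤ 3574 divisible by none of them.
By inclusion–exclusion: 3574 − ⌊3574/2⌋ − ⌊3574/7⌋ − ⌊3574/17⌋ + ⌊3574/14⌋ + ⌊3574/34⌋ + ⌊3574/119⌋ − ⌊3574/238⌋ = 1442.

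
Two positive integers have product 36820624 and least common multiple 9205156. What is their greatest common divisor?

4

From gcd × lcm = mn: gcd = 36820624 / 9205156 = 4.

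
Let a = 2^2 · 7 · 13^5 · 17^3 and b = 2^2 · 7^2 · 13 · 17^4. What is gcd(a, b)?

min exponent per shared prime: 2^2 · 7 · 13 · 17^3 = 1788332

1788332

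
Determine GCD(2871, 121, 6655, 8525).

2871 = 3² · 11 · 29; 121 = 11²; 6655 = 5 · 11³; 8525 = 5² · 11 · 31
gcd takes min exponent of each prime: 11 = 11

11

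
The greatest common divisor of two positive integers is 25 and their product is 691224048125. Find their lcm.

For any two positive integers, gcd × lcm equals their product. Hence lcm = 691224048125 / 25 = 27648961925.

27648961925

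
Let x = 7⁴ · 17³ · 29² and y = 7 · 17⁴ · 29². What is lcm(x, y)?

max exponent per prime: 7⁴ · 17⁴ · 29² = 168649027561

168649027561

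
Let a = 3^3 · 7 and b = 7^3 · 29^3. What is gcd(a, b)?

7

min exponent per shared prime: 7 = 7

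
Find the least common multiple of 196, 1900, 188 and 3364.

3679963700

196 = 2² · 7²; 1900 = 2² · 5² · 19; 188 = 2² · 47; 3364 = 2² · 29²
lcm takes max exponent of each prime: 2² · 5² · 7² · 19 · 29² · 47 = 3679963700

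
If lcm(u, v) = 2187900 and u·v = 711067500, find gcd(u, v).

gcd·lcm = product, so gcd = 711067500/2187900 = 325.

325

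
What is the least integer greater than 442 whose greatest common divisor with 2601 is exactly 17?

2601 = 17·153. Any t with gcd(t, 2601) = 17 is a multiple of 17, say 17s, with s coprime to 153.
Need s > 442/17, so s ≥ 27. First s ≥ 27 with gcd(s, 153) = 1 is s = 28. Thus t = 17·28 = 476.

476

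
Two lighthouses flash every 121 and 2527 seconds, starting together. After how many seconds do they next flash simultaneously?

121 = 11²; 2527 = 7 · 19²
max exponents: 7 · 11² · 19² = 305767

305767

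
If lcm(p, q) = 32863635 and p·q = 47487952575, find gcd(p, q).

1445

gcd·lcm = product, so gcd = 47487952575/32863635 = 1445.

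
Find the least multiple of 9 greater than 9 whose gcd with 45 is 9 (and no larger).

18

45 = 9·5. Any k with gcd(k, 45) = 9 is a multiple of 9, say 9s, with s coprime to 5.
Need s > 9/9, so s ≥ 2. First s ≥ 2 with gcd(s, 5) = 1 is s = 2. Thus k = 9·2 = 18.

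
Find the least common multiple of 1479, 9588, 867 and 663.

1479 = 3 · 17 · 29; 9588 = 2² · 3 · 17 · 47; 867 = 3 · 17²; 663 = 3 · 13 · 17
lcm takes max exponent of each prime: 2² · 3 · 13 · 17² · 29 · 47 = 61449492

61449492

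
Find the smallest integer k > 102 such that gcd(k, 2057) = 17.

119

Multiples of 17 above 102: 17·7, 17·8, … . Need the cofactor coprime to 2057/17 = 121.
Checking s = 7, 8, … the first with gcd(s, 121) = 1 is s = 7, giving 119.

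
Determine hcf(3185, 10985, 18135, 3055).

3185 = 5 · 7² · 13; 10985 = 5 · 13³; 18135 = 3² · 5 · 13 · 31; 3055 = 5 · 13 · 47
gcd takes min exponent of each prime: 5 · 13 = 65

65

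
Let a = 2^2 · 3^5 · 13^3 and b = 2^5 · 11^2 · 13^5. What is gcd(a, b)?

min exponent per shared prime: 2^2 · 13^3 = 8788

8788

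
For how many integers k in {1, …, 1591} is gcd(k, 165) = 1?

772

Prime factors of 165: 3, 5, 11. Count integers ≤ 1591 divisible by none of them.
By inclusion–exclusion: 1591 − ⌊1591/3⌋ − ⌊1591/5⌋ − ⌊1591/11⌋ + ⌊1591/15⌋ + ⌊1591/33⌋ + ⌊1591/55⌋ − ⌊1591/165⌋ = 772.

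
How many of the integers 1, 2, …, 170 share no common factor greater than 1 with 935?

116

Prime factors of 935: 5, 11, 17. Count integers ≤ 170 divisible by none of them.
By inclusion–exclusion: 170 − ⌊170/5⌋ − ⌊170/11⌋ − ⌊170/17⌋ + ⌊170/55⌋ + ⌊170/85⌋ + ⌊170/187⌋ − ⌊170/935⌋ = 116.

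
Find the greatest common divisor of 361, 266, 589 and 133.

361 = 19²; 266 = 2 · 7 · 19; 589 = 19 · 31; 133 = 7 · 19
gcd takes min exponent of each prime: 19 = 19

19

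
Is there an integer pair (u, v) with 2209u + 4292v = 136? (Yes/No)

gcd(2209, 4292): 4292 = 1·2209 + 2083; 2209 = 1·2083 + 126; 2083 = 16·126 + 67; 126 = 1·67 + 59; 67 = 1·59 + 8; 59 = 7·8 + 3; 8 = 2·3 + 2; 3 = 1·2 + 1; 2 = 2·1 + 0 → 1
1 divides 136, so a solution exists.

Yes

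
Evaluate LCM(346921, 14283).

346921 = 19² · 31²; 14283 = 3³ · 23²
max exponents: 3³ · 19² · 23² · 31² = 4955072643

4955072643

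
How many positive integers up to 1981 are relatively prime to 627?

Prime factors of 627: 3, 11, 19. Count integers ≤ 1981 divisible by none of them.
By inclusion–exclusion: 1981 − ⌊1981/3⌋ − ⌊1981/11⌋ − ⌊1981/19⌋ + ⌊1981/33⌋ + ⌊1981/57⌋ + ⌊1981/209⌋ − ⌊1981/627⌋ = 1137.

1137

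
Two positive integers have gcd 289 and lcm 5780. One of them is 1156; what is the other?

1445

Using mn = gcd(m,n)·lcm(m,n) = 289·5780 = 1670420, we get n = 1670420/1156 = 1445.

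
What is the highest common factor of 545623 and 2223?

Euclid: 545623 = 245·2223 + 988; 2223 = 2·988 + 247; 988 = 4·247 + 0. Last nonzero remainder: 247.

247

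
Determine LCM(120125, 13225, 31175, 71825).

120125 = 5³ · 31²; 13225 = 5² · 23²; 31175 = 5² · 29 · 43; 71825 = 5² · 13² · 17
lcm takes max exponent of each prime: 5³ · 13² · 17 · 23² · 29 · 31² · 43 = 227662317354875

227662317354875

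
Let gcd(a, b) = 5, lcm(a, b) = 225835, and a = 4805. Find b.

a·b = gcd·lcm = 5·225835 = 1129175, so b = 1129175/4805 = 235.

235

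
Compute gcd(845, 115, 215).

5

845 = 5 · 13²; 115 = 5 · 23; 215 = 5 · 43
gcd takes min exponent of each prime: 5 = 5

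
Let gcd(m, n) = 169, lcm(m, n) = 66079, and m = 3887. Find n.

2873

Using mn = gcd(m,n)·lcm(m,n) = 169·66079 = 11167351, we get n = 11167351/3887 = 2873.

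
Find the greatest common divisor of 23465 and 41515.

Euclid: 41515 = 1·23465 + 18050; 23465 = 1·18050 + 5415; 18050 = 3·5415 + 1805; 5415 = 3·1805 + 0. Last nonzero remainder: 1805.

1805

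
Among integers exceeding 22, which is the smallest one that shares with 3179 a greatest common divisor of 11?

33

Multiples of 11 above 22: 11·3, 11·4, … . Need the cofactor coprime to 3179/11 = 289.
Checking s = 3, 4, … the first with gcd(s, 289) = 1 is s = 3, giving 33.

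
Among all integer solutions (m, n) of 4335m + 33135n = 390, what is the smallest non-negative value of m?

2018

Reduce mod 33135: 4335m ≡ 390 (mod 33135). With g = gcd(4335, 33135) = 15 dividing 390, divide through: 289m ≡ 26 (mod 2209).
Since gcd(289, 2209) = 1, m ≡ 26·(289)⁻¹ ≡ 2018 (mod 2209). Smallest non-negative: 2018.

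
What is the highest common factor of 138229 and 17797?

13

Euclid: 138229 = 7·17797 + 13650; 17797 = 1·13650 + 4147; 13650 = 3·4147 + 1209; 4147 = 3·1209 + 520; 1209 = 2·520 + 169; 520 = 3·169 + 13; 169 = 13·13 + 0. Last nonzero remainder: 13.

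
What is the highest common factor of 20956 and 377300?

4

20956 = 2² · 13² · 31
377300 = 2² · 5² · 7³ · 11
Common: 2² = 4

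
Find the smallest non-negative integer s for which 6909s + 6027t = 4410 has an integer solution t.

Euclid: 6909 = 1·6027 + 882; 6027 = 6·882 + 735; 882 = 1·735 + 147; 735 = 5·147 + 0 → gcd = 147; 4410 = 147·30.
Back-substitution yields 6909·(7) + 6027·(-8) = 147, so one solution is s = 7·30 = 210, t = -8·30 = -240.
Solutions in s differ by 6027/147 = 41; the one in [0, 41) is 210 mod 41 = 5.

5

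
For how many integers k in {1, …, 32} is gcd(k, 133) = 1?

27

133 = 7·19. Inclusion–exclusion on these primes:
32 − ⌊32/7⌋ − ⌊32/19⌋ + ⌊32/133⌋ = 27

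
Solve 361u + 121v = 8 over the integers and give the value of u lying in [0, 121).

117

Euclid: 361 = 2·121 + 119; 121 = 1·119 + 2; 119 = 59·2 + 1; 2 = 2·1 + 0 → gcd = 1; 8 = 1·8.
Back-substitution yields 361·(60) + 121·(-179) = 1, so one solution is u = 60·8 = 480, v = -179·8 = -1432.
Solutions in u differ by 121/1 = 121; the one in [0, 121) is 480 mod 121 = 117.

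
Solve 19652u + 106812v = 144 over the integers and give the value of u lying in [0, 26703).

Reduce mod 106812: 19652u ≡ 144 (mod 106812). With g = gcd(19652, 106812) = 4 dividing 144, divide through: 4913u ≡ 36 (mod 26703).
Since gcd(4913, 26703) = 1, u ≡ 36·(4913)⁻¹ ≡ 14463 (mod 26703). Smallest non-negative: 14463.

14463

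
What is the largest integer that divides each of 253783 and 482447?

Euclid: 482447 = 1·253783 + 228664; 253783 = 1·228664 + 25119; 228664 = 9·25119 + 2593; 25119 = 9·2593 + 1782; 2593 = 1·1782 + 811; 1782 = 2·811 + 160; 811 = 5·160 + 11; 160 = 14·11 + 6; 11 = 1·6 + 5; 6 = 1·5 + 1; 5 = 5·1 + 0. Last nonzero remainder: 1.

1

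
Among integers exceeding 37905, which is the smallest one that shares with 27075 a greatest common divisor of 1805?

39710

gcd(k, 27075) = 1805 forces 1805 | k; write k = 1805s. Then gcd(1805s, 1805·15) = 1805·gcd(s, 15), so need gcd(s, 15) = 1.
1805s > 37905 gives s ≥ 22. The least s ≥ 22 coprime to 15 is 22, so k = 1805·22 = 39710.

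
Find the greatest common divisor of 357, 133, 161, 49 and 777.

7

357 = 3 · 7 · 17; 133 = 7 · 19; 161 = 7 · 23; 49 = 7²; 777 = 3 · 7 · 37
gcd takes min exponent of each prime: 7 = 7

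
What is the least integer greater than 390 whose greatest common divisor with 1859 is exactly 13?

Multiples of 13 above 390: 13·31, 13·32, … . Need the cofactor coprime to 1859/13 = 143.
Checking s = 31, 32, … the first with gcd(s, 143) = 1 is s = 31, giving 403.

403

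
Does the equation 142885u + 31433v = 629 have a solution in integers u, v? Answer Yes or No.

By Bézout, 142885u + 31433v = 629 has integer solutions iff gcd(142885, 31433) | 629.
Euclid: 142885 = 4·31433 + 17153; 31433 = 1·17153 + 14280; 17153 = 1·14280 + 2873; 14280 = 4·2873 + 2788; 2873 = 1·2788 + 85; 2788 = 32·85 + 68; 85 = 1·68 + 17; 68 = 4·17 + 0. gcd = 17; 629 mod 17 = 0. Yes.

Yes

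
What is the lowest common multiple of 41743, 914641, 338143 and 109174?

7194816717634

lcm(41743, 914641) = 41743·914641/gcd = 38179859263/247 = 154574329
lcm(154574329, 338143) = 154574329·338143/gcd = 52268227331047/247 = 211612256401
lcm(211612256401, 109174) = 211612256401·109174/gcd = 23102556480322774/3211 = 7194816717634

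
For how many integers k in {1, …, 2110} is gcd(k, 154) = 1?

822

Prime factors of 154: 2, 7, 11. Count integers ≤ 2110 divisible by none of them.
By inclusion–exclusion: 2110 − ⌊2110/2⌋ − ⌊2110/7⌋ − ⌊2110/11⌋ + ⌊2110/14⌋ + ⌊2110/22⌋ + ⌊2110/77⌋ − ⌊2110/154⌋ = 822.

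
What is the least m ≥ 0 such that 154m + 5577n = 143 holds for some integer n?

gcd(154, 5577) = 11 (Euclid: 5577 = 36·154 + 33; 154 = 4·33 + 22; 33 = 1·22 + 11; 22 = 2·11 + 0), and 11 | 143.
Extended Euclid: 154·(-181) + 5577·(5) = 11. Scale by 13: m₀ = -2353.
General solution m = m₀ + 507t; reducing mod 507 gives m = 182 (and n = -5).

182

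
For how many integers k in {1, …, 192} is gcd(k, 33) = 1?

33 = 3·11. Inclusion–exclusion on these primes:
192 − ⌊192/3⌋ − ⌊192/11⌋ + ⌊192/33⌋ = 116

116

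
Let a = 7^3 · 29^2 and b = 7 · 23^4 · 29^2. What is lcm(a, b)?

80723774383

max exponent per prime: 7^3 · 23^4 · 29^2 = 80723774383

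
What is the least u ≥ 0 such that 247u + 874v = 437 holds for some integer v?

23

Reduce mod 874: 247u ≡ 437 (mod 874). With g = gcd(247, 874) = 19 dividing 437, divide through: 13u ≡ 23 (mod 46).
Since gcd(13, 46) = 1, u ≡ 23·(13)⁻¹ ≡ 23 (mod 46). Smallest non-negative: 23.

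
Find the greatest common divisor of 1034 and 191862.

22

1034 = 2 · 11 · 47
191862 = 2 · 3³ · 11 · 17 · 19
Common: 2 · 11 = 22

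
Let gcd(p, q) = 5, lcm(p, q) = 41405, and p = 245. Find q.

Using pq = gcd(p,q)·lcm(p,q) = 5·41405 = 207025, we get q = 207025/245 = 845.

845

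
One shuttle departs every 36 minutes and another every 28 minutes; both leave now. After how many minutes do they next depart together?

252

gcd first: 36 = 1·28 + 8; 28 = 3·8 + 4; 8 = 2·4 + 0 → gcd = 4
lcm = 36·28/gcd = 1008/4 = 252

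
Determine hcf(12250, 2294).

2

Euclid: 12250 = 5·2294 + 780; 2294 = 2·780 + 734; 780 = 1·734 + 46; 734 = 15·46 + 44; 46 = 1·44 + 2; 44 = 22·2 + 0. Last nonzero remainder: 2.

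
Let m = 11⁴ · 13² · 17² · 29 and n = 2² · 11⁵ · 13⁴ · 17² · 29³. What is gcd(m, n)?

20737351349

min exponent per shared prime: 11⁴ · 13² · 17² · 29 = 20737351349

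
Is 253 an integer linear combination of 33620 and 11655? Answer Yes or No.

No

gcd(33620, 11655): 33620 = 2·11655 + 10310; 11655 = 1·10310 + 1345; 10310 = 7·1345 + 895; 1345 = 1·895 + 450; 895 = 1·450 + 445; 450 = 1·445 + 5; 445 = 89·5 + 0 → 5
5 does not divide 253, so a solution does not exist.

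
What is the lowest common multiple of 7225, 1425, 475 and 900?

4941900

7225 = 5² · 17²; 1425 = 3 · 5² · 19; 475 = 5² · 19; 900 = 2² · 3² · 5²
lcm takes max exponent of each prime: 2² · 3² · 5² · 17² · 19 = 4941900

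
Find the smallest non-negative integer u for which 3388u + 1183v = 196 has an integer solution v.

gcd(3388, 1183) = 7 (Euclid: 3388 = 2·1183 + 1022; 1183 = 1·1022 + 161; 1022 = 6·161 + 56; 161 = 2·56 + 49; 56 = 1·49 + 7; 49 = 7·7 + 0), and 7 | 196.
Extended Euclid: 3388·(22) + 1183·(-63) = 7. Scale by 28: u₀ = 616.
General solution u = u₀ + 169t; reducing mod 169 gives u = 109 (and v = -312).

109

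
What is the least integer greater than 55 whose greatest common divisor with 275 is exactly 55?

110

gcd(t, 275) = 55 forces 55 | t; write t = 55s. Then gcd(55s, 55·5) = 55·gcd(s, 5), so need gcd(s, 5) = 1.
55s > 55 gives s ≥ 2. The least s ≥ 2 coprime to 5 is 2, so t = 55·2 = 110.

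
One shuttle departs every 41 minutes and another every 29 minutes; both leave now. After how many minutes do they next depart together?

1189

41 = 41; 29 = 29
max exponents: 29 · 41 = 1189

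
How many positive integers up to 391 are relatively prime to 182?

182 = 2·7·13. Inclusion–exclusion on these primes:
391 − ⌊391/2⌋ − ⌊391/7⌋ − ⌊391/13⌋ + ⌊391/14⌋ + ⌊391/26⌋ + ⌊391/91⌋ − ⌊391/182⌋ = 155

155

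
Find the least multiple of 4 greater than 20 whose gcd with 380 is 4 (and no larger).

24

380 = 4·95. Any m with gcd(m, 380) = 4 is a multiple of 4, say 4s, with s coprime to 95.
Need s > 20/4, so s ≥ 6. First s ≥ 6 with gcd(s, 95) = 1 is s = 6. Thus m = 4·6 = 24.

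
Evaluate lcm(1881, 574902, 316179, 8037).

549567793566

1881 = 3² · 11 · 19; 574902 = 2 · 3² · 19 · 41²; 316179 = 3² · 19 · 43²; 8037 = 3² · 19 · 47
lcm takes max exponent of each prime: 2 · 3² · 11 · 19 · 41² · 43² · 47 = 549567793566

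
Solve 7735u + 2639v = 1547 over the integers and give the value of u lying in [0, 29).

6

Reduce mod 2639: 7735u ≡ 1547 (mod 2639). With g = gcd(7735, 2639) = 91 dividing 1547, divide through: 85u ≡ 17 (mod 29).
Since gcd(85, 29) = 1, u ≡ 17·(85)⁻¹ ≡ 6 (mod 29). Smallest non-negative: 6.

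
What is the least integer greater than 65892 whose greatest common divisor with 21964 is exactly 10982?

gcd(m, 21964) = 10982 forces 10982 | m; write m = 10982s. Then gcd(10982s, 10982·2) = 10982·gcd(s, 2), so need gcd(s, 2) = 1.
10982s > 65892 gives s ≥ 7. The least s ≥ 7 coprime to 2 is 7, so m = 10982·7 = 76874.

76874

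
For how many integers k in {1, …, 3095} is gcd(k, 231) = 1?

Prime factors of 231: 3, 7, 11. Count integers ≤ 3095 divisible by none of them.
By inclusion–exclusion: 3095 − ⌊3095/3⌋ − ⌊3095/7⌋ − ⌊3095/11⌋ + ⌊3095/21⌋ + ⌊3095/33⌋ + ⌊3095/77⌋ − ⌊3095/231⌋ = 1608.

1608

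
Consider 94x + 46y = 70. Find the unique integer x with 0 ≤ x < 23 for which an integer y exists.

gcd(94, 46) = 2 (Euclid: 94 = 2·46 + 2; 46 = 23·2 + 0), and 2 | 70.
Extended Euclid: 94·(1) + 46·(-2) = 2. Scale by 35: x₀ = 35.
General solution x = x₀ + 23t; reducing mod 23 gives x = 12 (and y = -23).

12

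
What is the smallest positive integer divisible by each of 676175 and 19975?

31780225

676175 = 5² · 17 · 37 · 43; 19975 = 5² · 17 · 47
max exponents: 5² · 17 · 37 · 43 · 47 = 31780225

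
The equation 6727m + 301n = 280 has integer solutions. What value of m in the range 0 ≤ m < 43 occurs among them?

Reduce mod 301: 6727m ≡ 280 (mod 301). With g = gcd(6727, 301) = 7 dividing 280, divide through: 961m ≡ 40 (mod 43).
Since gcd(961, 43) = 1, m ≡ 40·(961)⁻¹ ≡ 17 (mod 43). Smallest non-negative: 17.

17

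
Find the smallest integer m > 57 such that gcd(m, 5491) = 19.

76

Multiples of 19 above 57: 19·4, 19·5, … . Need the cofactor coprime to 5491/19 = 289.
Checking s = 4, 5, … the first with gcd(s, 289) = 1 is s = 4, giving 76.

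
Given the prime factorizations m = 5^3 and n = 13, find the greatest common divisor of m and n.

1

min exponent per shared prime: (none) = 1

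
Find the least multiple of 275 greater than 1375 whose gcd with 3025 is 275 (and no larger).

3025 = 275·11. Any t with gcd(t, 3025) = 275 is a multiple of 275, say 275s, with s coprime to 11.
Need s > 1375/275, so s ≥ 6. First s ≥ 6 with gcd(s, 11) = 1 is s = 6. Thus t = 275·6 = 1650.

1650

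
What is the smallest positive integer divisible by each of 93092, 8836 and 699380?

2115009744980

lcm(93092, 8836) = 93092·8836/gcd = 822560912/4 = 205640228
lcm(205640228, 699380) = 205640228·699380/gcd = 143820662658640/68 = 2115009744980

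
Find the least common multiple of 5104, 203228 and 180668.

lcm(5104, 203228) = 5104·203228/gcd = 1037275712/4 = 259318928
lcm(259318928, 180668) = 259318928·180668/gcd = 46850632083904/188 = 249205489808

249205489808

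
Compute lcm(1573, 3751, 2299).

926497

1573 = 11² · 13; 3751 = 11² · 31; 2299 = 11² · 19
lcm takes max exponent of each prime: 11² · 13 · 19 · 31 = 926497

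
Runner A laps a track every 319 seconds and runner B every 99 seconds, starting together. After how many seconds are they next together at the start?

2871

gcd first: 319 = 3·99 + 22; 99 = 4·22 + 11; 22 = 2·11 + 0 → gcd = 11
lcm = 319·99/gcd = 31581/11 = 2871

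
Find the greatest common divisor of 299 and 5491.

Euclid: 5491 = 18·299 + 109; 299 = 2·109 + 81; 109 = 1·81 + 28; 81 = 2·28 + 25; 28 = 1·25 + 3; 25 = 8·3 + 1; 3 = 3·1 + 0. Last nonzero remainder: 1.

1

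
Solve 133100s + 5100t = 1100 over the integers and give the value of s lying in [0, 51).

43

gcd(133100, 5100) = 100 (Euclid: 133100 = 26·5100 + 500; 5100 = 10·500 + 100; 500 = 5·100 + 0), and 100 | 1100.
Extended Euclid: 133100·(-10) + 5100·(261) = 100. Scale by 11: s₀ = -110.
General solution s = s₀ + 51k; reducing mod 51 gives s = 43 (and t = -1122).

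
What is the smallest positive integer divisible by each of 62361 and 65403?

gcd first: 65403 = 1·62361 + 3042; 62361 = 20·3042 + 1521; 3042 = 2·1521 + 0 → gcd = 1521
lcm = 62361·65403/gcd = 4078596483/1521 = 2681523

2681523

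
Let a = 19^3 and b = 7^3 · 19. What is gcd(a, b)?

min exponent per shared prime: 19 = 19

19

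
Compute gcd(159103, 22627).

159103 = 7² · 17 · 191
22627 = 11³ · 17
Common: 17 = 17

17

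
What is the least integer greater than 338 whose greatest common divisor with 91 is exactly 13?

gcd(t, 91) = 13 forces 13 | t; write t = 13s. Then gcd(13s, 13·7) = 13·gcd(s, 7), so need gcd(s, 7) = 1.
13s > 338 gives s ≥ 27. The least s ≥ 27 coprime to 7 is 27, so t = 13·27 = 351.

351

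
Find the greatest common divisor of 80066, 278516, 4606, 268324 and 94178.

80066 = 2 · 7² · 19 · 43; 278516 = 2² · 7⁴ · 29; 4606 = 2 · 7² · 47; 268324 = 2² · 7² · 37²; 94178 = 2 · 7² · 31²
gcd takes min exponent of each prime: 2 · 7² = 98

98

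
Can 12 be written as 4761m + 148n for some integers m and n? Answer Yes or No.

gcd(4761, 148): 4761 = 32·148 + 25; 148 = 5·25 + 23; 25 = 1·23 + 2; 23 = 11·2 + 1; 2 = 2·1 + 0 → 1
1 divides 12, so a solution exists.

Yes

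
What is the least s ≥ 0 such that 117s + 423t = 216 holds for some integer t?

38

gcd(117, 423) = 9 (Euclid: 423 = 3·117 + 72; 117 = 1·72 + 45; 72 = 1·45 + 27; 45 = 1·27 + 18; 27 = 1·18 + 9; 18 = 2·9 + 0), and 9 | 216.
Extended Euclid: 117·(-18) + 423·(5) = 9. Scale by 24: s₀ = -432.
General solution s = s₀ + 47k; reducing mod 47 gives s = 38 (and t = -10).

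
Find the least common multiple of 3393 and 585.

3393 = 3² · 13 · 29; 585 = 3² · 5 · 13
max exponents: 3² · 5 · 13 · 29 = 16965

16965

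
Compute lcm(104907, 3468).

419628

gcd first: 104907 = 30·3468 + 867; 3468 = 4·867 + 0 → gcd = 867
lcm = 104907·3468/gcd = 363817476/867 = 419628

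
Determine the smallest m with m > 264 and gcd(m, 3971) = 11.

275

3971 = 11·361. Any m with gcd(m, 3971) = 11 is a multiple of 11, say 11s, with s coprime to 361.
Need s > 264/11, so s ≥ 25. First s ≥ 25 with gcd(s, 361) = 1 is s = 25. Thus m = 11·25 = 275.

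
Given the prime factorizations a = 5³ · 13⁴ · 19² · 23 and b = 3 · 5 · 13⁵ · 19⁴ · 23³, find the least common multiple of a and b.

220772990838694125

max exponent per prime: 3 · 5³ · 13⁵ · 19⁴ · 23³ = 220772990838694125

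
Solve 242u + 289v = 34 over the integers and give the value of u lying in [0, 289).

153

gcd(242, 289) = 1 (Euclid: 289 = 1·242 + 47; 242 = 5·47 + 7; 47 = 6·7 + 5; 7 = 1·5 + 2; 5 = 2·2 + 1; 2 = 2·1 + 0), and 1 | 34.
Extended Euclid: 242·(-123) + 289·(103) = 1. Scale by 34: u₀ = -4182.
General solution u = u₀ + 289t; reducing mod 289 gives u = 153 (and v = -128).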